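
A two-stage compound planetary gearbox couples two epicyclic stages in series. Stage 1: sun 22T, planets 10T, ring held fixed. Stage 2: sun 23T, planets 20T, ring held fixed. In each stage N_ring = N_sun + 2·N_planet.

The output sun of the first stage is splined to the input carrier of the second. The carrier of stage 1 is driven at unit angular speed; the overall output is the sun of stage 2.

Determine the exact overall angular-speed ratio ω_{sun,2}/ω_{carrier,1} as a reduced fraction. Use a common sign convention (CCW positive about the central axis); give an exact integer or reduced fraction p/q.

Stage 1: N_ring = 22 + 2·10 = 42
Stage 1: 22(ω_s−ω_c) = −42(ω_r−ω_c),  ω_r=0, ω_c=1
Stage 1: ω_s = 1 − (42/22)(0−1) = 32/11
  ⇒ ω_s¹/ω_c¹ = 32/11
Stage 2: N_ring = 23 + 2·20 = 63
Stage 2: 23(ω_s−ω_c) = −63(ω_r−ω_c),  ω_r=0, ω_c=1
Stage 2: ω_s = 1 − (63/23)(0−1) = 86/23
  ⇒ ω_s²/ω_c² = 86/23
Coupling ω_c² = ω_s¹ ⇒ overall = 32/11 × 86/23 = 2752/253

2752/253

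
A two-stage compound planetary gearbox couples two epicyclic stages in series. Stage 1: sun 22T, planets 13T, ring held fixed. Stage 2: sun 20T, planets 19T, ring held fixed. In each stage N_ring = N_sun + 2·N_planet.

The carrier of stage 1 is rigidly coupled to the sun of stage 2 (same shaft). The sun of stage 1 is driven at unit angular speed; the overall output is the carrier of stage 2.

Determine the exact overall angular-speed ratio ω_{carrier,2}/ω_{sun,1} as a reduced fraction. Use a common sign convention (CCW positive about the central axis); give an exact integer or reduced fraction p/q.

Stage 1: N_ring = 22 + 2·13 = 48
Stage 1: 22(ω_s−ω_c) = −48(ω_r−ω_c),  ω_r=0, ω_s=1
Stage 1: 22(1−ω_c) = −48(0−ω_c)  ⇒  70ω_c = 22  ⇒  ω_c = 11/35
  ⇒ ω_c¹/ω_s¹ = 11/35
Stage 2: N_ring = 20 + 2·19 = 58
Stage 2: 20(ω_s−ω_c) = −58(ω_r−ω_c),  ω_r=0, ω_s=1
Stage 2: 20(1−ω_c) = −58(0−ω_c)  ⇒  78ω_c = 20  ⇒  ω_c = 10/39
  ⇒ ω_c²/ω_s² = 10/39
Coupling ω_s² = ω_c¹ ⇒ overall = 11/35 × 10/39 = 22/273

22/273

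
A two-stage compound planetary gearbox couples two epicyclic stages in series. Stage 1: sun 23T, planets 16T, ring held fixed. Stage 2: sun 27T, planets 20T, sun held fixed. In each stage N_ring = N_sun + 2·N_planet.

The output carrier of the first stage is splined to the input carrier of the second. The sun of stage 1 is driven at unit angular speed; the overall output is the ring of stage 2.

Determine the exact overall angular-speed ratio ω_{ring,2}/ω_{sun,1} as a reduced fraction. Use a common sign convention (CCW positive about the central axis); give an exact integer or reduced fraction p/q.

Stage 1: N_ring = 23 + 2·16 = 55
Stage 1: 23(ω_s−ω_c) = −55(ω_r−ω_c),  ω_r=0, ω_s=1
Stage 1: 23(1−ω_c) = −55(0−ω_c)  ⇒  78ω_c = 23  ⇒  ω_c = 23/78
  ⇒ ω_c¹/ω_s¹ = 23/78
Stage 2: N_ring = 27 + 2·20 = 67
Stage 2: 27(ω_s−ω_c) = −67(ω_r−ω_c),  ω_s=0, ω_c=1
Stage 2: ω_r = 1 − (27/67)(0−1) = 94/67
  ⇒ ω_r²/ω_c² = 94/67
Coupling ω_c² = ω_c¹ ⇒ overall = 23/78 × 94/67 = 1081/2613

1081/2613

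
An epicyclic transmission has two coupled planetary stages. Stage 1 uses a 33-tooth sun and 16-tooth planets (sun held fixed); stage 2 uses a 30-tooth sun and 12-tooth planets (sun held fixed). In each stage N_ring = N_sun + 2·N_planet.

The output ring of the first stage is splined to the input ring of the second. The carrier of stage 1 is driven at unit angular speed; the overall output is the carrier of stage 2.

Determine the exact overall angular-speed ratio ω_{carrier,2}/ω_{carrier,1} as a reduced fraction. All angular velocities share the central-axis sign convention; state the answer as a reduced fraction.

63/65

Stage 1: N_ring = 33 + 2·16 = 65
Stage 1: 33(ω_s−ω_c) = −65(ω_r−ω_c),  ω_s=0, ω_c=1
Stage 1: ω_r = 1 − (33/65)(0−1) = 98/65
  ⇒ ω_r¹/ω_c¹ = 98/65
Stage 2: N_ring = 30 + 2·12 = 54
Stage 2: 30(ω_s−ω_c) = −54(ω_r−ω_c),  ω_s=0, ω_r=1
Stage 2: 30(0−ω_c) = −54(1−ω_c)  ⇒  84ω_c = 54  ⇒  ω_c = 9/14
  ⇒ ω_c²/ω_r² = 9/14
Coupling ω_r² = ω_r¹ ⇒ overall = 98/65 × 9/14 = 63/65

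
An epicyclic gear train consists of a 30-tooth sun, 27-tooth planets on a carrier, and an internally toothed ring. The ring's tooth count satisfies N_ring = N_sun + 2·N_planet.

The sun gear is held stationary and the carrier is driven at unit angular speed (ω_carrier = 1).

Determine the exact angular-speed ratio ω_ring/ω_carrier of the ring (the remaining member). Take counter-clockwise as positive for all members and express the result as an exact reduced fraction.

19/14

N_ring = 30 + 2·27 = 84
30(ω_s−ω_c) = −84(ω_r−ω_c),  ω_s=0, ω_c=1
ω_r = 1 − (30/84)(0−1) = 19/14
ω_r/ω_c = 19/14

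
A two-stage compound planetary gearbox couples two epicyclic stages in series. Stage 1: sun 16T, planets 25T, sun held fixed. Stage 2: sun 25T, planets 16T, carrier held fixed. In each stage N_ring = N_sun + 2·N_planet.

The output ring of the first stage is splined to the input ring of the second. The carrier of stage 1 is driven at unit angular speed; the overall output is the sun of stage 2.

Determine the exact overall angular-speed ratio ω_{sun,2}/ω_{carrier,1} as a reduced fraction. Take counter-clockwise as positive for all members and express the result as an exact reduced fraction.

-779/275

Stage 1: N_ring = 16 + 2·25 = 66
Stage 1: 16(ω_s−ω_c) = −66(ω_r−ω_c),  ω_s=0, ω_c=1
Stage 1: ω_r = 1 − (16/66)(0−1) = 41/33
  ⇒ ω_r¹/ω_c¹ = 41/33
Stage 2: N_ring = 25 + 2·16 = 57
Stage 2: 25(ω_s−ω_c) = −57(ω_r−ω_c),  ω_c=0, ω_r=1
Stage 2: ω_s = 0 − (57/25)(1−0) = -57/25
  ⇒ ω_s²/ω_r² = -57/25
Coupling ω_r² = ω_r¹ ⇒ overall = 41/33 × -57/25 = -779/275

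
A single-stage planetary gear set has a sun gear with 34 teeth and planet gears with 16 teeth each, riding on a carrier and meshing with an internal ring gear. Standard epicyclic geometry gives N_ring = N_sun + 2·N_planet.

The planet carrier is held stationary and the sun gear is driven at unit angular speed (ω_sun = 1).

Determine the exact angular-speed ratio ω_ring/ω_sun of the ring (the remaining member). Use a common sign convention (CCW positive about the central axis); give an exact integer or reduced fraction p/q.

N_ring = 34 + 2·16 = 66
34(ω_s−ω_c) = −66(ω_r−ω_c),  ω_c=0, ω_s=1
ω_r = 0 − (34/66)(1−0) = -17/33
ω_r/ω_s = -17/33

-17/33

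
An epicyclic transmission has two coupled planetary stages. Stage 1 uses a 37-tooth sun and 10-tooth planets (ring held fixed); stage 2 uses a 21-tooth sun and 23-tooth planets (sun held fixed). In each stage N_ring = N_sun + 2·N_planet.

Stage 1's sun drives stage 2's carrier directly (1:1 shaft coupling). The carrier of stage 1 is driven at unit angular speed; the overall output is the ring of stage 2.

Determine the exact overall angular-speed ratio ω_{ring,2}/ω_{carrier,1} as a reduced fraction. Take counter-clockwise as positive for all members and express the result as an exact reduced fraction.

Stage 1: N_ring = 37 + 2·10 = 57
Stage 1: 37(ω_s−ω_c) = −57(ω_r−ω_c),  ω_r=0, ω_c=1
Stage 1: ω_s = 1 − (57/37)(0−1) = 94/37
  ⇒ ω_s¹/ω_c¹ = 94/37
Stage 2: N_ring = 21 + 2·23 = 67
Stage 2: 21(ω_s−ω_c) = −67(ω_r−ω_c),  ω_s=0, ω_c=1
Stage 2: ω_r = 1 − (21/67)(0−1) = 88/67
  ⇒ ω_r²/ω_c² = 88/67
Coupling ω_c² = ω_s¹ ⇒ overall = 94/37 × 88/67 = 8272/2479

8272/2479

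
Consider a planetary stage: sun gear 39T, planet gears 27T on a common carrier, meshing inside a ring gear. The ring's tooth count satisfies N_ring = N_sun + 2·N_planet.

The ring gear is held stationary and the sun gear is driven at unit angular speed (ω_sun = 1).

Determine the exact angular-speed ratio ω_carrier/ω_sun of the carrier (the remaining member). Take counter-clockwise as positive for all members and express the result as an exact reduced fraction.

N_ring = 39 + 2·27 = 93
39(ω_s−ω_c) = −93(ω_r−ω_c),  ω_r=0, ω_s=1
39(1−ω_c) = −93(0−ω_c)  ⇒  132ω_c = 39  ⇒  ω_c = 13/44
ω_c/ω_s = 13/44

13/44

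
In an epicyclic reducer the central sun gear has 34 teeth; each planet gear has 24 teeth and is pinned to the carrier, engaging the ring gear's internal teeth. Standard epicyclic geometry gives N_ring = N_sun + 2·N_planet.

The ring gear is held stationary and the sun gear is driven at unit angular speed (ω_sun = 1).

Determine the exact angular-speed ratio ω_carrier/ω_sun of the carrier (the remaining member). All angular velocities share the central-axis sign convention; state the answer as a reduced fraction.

17/58

N_ring = 34 + 2·24 = 82
34(ω_s−ω_c) = −82(ω_r−ω_c),  ω_r=0, ω_s=1
34(1−ω_c) = −82(0−ω_c)  ⇒  116ω_c = 34  ⇒  ω_c = 17/58
ω_c/ω_s = 17/58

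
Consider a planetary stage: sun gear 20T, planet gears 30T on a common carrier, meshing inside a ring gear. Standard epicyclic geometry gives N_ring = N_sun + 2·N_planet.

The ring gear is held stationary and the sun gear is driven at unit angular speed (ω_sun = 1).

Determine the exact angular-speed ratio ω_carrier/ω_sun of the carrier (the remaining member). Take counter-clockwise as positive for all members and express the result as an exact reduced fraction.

N_ring = 20 + 2·30 = 80
20(ω_s−ω_c) = −80(ω_r−ω_c),  ω_r=0, ω_s=1
20(1−ω_c) = −80(0−ω_c)  ⇒  100ω_c = 20  ⇒  ω_c = 1/5
ω_c/ω_s = 1/5

1/5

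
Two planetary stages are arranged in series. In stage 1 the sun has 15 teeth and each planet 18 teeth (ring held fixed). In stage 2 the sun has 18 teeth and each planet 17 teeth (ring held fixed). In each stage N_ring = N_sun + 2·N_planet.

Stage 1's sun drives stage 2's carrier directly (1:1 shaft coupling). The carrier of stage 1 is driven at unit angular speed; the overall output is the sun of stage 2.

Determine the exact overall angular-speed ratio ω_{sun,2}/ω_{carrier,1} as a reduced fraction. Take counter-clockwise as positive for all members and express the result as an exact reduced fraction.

Stage 1: N_ring = 15 + 2·18 = 51
Stage 1: 15(ω_s−ω_c) = −51(ω_r−ω_c),  ω_r=0, ω_c=1
Stage 1: ω_s = 1 − (51/15)(0−1) = 22/5
  ⇒ ω_s¹/ω_c¹ = 22/5
Stage 2: N_ring = 18 + 2·17 = 52
Stage 2: 18(ω_s−ω_c) = −52(ω_r−ω_c),  ω_r=0, ω_c=1
Stage 2: ω_s = 1 − (52/18)(0−1) = 35/9
  ⇒ ω_s²/ω_c² = 35/9
Coupling ω_c² = ω_s¹ ⇒ overall = 22/5 × 35/9 = 154/9

154/9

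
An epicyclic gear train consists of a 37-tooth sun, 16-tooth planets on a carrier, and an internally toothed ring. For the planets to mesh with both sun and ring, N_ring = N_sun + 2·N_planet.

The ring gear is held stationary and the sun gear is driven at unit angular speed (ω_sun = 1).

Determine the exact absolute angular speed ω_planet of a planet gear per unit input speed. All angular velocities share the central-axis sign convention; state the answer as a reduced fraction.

N_ring = 37 + 2·16 = 69
37(ω_s−ω_c) = −69(ω_r−ω_c),  ω_r=0, ω_s=1
37(1−ω_c) = −69(0−ω_c)  ⇒  106ω_c = 37  ⇒  ω_c = 37/106
sun–planet: 37·(1−37/106) = −16·(ω_p−ω_c)  ⇒  ω_p−ω_c = −(37/16)·(69/106) = -2553/1696
ω_p = 37/106 − 2553/1696 = -37/32

-37/32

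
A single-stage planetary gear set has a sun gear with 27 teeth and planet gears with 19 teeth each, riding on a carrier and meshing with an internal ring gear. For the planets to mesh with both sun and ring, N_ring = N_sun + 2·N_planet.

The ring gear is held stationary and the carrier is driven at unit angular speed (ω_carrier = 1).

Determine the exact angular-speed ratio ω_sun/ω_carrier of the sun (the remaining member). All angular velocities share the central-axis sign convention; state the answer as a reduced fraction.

92/27

N_ring = 27 + 2·19 = 65
27(ω_s−ω_c) = −65(ω_r−ω_c),  ω_r=0, ω_c=1
ω_s = 1 − (65/27)(0−1) = 92/27
ω_s/ω_c = 92/27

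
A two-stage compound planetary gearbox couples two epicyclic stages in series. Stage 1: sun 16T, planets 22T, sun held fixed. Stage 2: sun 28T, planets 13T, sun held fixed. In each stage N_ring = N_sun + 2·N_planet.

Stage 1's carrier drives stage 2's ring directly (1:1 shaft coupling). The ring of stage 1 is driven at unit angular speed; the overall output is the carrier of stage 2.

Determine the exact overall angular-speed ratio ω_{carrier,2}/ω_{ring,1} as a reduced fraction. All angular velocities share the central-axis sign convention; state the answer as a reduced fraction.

405/779

Stage 1: N_ring = 16 + 2·22 = 60
Stage 1: 16(ω_s−ω_c) = −60(ω_r−ω_c),  ω_s=0, ω_r=1
Stage 1: 16(0−ω_c) = −60(1−ω_c)  ⇒  76ω_c = 60  ⇒  ω_c = 15/19
  ⇒ ω_c¹/ω_r¹ = 15/19
Stage 2: N_ring = 28 + 2·13 = 54
Stage 2: 28(ω_s−ω_c) = −54(ω_r−ω_c),  ω_s=0, ω_r=1
Stage 2: 28(0−ω_c) = −54(1−ω_c)  ⇒  82ω_c = 54  ⇒  ω_c = 27/41
  ⇒ ω_c²/ω_r² = 27/41
Coupling ω_r² = ω_c¹ ⇒ overall = 15/19 × 27/41 = 405/779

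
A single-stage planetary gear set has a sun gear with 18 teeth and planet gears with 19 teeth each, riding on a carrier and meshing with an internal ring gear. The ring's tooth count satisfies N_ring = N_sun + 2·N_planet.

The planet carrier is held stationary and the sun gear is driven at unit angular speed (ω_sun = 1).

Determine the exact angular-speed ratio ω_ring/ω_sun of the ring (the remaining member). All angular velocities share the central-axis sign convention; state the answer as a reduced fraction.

N_ring = 18 + 2·19 = 56
18(ω_s−ω_c) = −56(ω_r−ω_c),  ω_c=0, ω_s=1
ω_r = 0 − (18/56)(1−0) = -9/28
ω_r/ω_s = -9/28

-9/28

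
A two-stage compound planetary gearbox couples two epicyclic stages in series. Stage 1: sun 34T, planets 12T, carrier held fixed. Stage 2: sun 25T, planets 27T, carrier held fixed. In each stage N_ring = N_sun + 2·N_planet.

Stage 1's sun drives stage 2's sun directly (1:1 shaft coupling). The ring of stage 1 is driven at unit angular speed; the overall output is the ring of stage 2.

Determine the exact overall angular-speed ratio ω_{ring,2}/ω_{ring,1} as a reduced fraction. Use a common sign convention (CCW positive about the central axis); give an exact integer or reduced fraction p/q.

725/1343

Stage 1: N_ring = 34 + 2·12 = 58
Stage 1: 34(ω_s−ω_c) = −58(ω_r−ω_c),  ω_c=0, ω_r=1
Stage 1: ω_s = 0 − (58/34)(1−0) = -29/17
  ⇒ ω_s¹/ω_r¹ = -29/17
Stage 2: N_ring = 25 + 2·27 = 79
Stage 2: 25(ω_s−ω_c) = −79(ω_r−ω_c),  ω_c=0, ω_s=1
Stage 2: ω_r = 0 − (25/79)(1−0) = -25/79
  ⇒ ω_r²/ω_s² = -25/79
Coupling ω_s² = ω_s¹ ⇒ overall = -29/17 × -25/79 = 725/1343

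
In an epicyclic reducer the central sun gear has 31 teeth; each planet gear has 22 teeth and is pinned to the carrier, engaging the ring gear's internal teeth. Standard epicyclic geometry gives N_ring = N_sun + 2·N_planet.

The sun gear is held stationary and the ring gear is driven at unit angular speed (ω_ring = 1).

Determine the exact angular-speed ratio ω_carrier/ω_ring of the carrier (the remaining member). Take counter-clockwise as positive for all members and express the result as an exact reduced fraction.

N_ring = 31 + 2·22 = 75
31(ω_s−ω_c) = −75(ω_r−ω_c),  ω_s=0, ω_r=1
31(0−ω_c) = −75(1−ω_c)  ⇒  106ω_c = 75  ⇒  ω_c = 75/106
ω_c/ω_r = 75/106

75/106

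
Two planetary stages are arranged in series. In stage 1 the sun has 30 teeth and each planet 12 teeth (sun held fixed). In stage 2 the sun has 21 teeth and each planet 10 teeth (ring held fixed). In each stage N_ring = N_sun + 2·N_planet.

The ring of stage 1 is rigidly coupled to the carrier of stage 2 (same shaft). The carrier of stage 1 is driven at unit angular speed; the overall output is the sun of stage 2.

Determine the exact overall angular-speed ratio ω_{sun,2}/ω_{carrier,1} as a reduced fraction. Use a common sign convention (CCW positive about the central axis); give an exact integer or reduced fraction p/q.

124/27

Stage 1: N_ring = 30 + 2·12 = 54
Stage 1: 30(ω_s−ω_c) = −54(ω_r−ω_c),  ω_s=0, ω_c=1
Stage 1: ω_r = 1 − (30/54)(0−1) = 14/9
  ⇒ ω_r¹/ω_c¹ = 14/9
Stage 2: N_ring = 21 + 2·10 = 41
Stage 2: 21(ω_s−ω_c) = −41(ω_r−ω_c),  ω_r=0, ω_c=1
Stage 2: ω_s = 1 − (41/21)(0−1) = 62/21
  ⇒ ω_s²/ω_c² = 62/21
Coupling ω_c² = ω_r¹ ⇒ overall = 14/9 × 62/21 = 124/27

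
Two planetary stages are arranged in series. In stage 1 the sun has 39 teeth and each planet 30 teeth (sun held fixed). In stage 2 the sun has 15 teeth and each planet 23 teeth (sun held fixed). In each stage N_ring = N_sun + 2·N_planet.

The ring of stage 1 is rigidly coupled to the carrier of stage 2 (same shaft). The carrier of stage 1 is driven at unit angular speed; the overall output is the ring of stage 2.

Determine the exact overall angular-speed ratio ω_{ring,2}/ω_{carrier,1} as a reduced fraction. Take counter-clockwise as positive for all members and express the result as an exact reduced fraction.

Stage 1: N_ring = 39 + 2·30 = 99
Stage 1: 39(ω_s−ω_c) = −99(ω_r−ω_c),  ω_s=0, ω_c=1
Stage 1: ω_r = 1 − (39/99)(0−1) = 46/33
  ⇒ ω_r¹/ω_c¹ = 46/33
Stage 2: N_ring = 15 + 2·23 = 61
Stage 2: 15(ω_s−ω_c) = −61(ω_r−ω_c),  ω_s=0, ω_c=1
Stage 2: ω_r = 1 − (15/61)(0−1) = 76/61
  ⇒ ω_r²/ω_c² = 76/61
Coupling ω_c² = ω_r¹ ⇒ overall = 46/33 × 76/61 = 3496/2013

3496/2013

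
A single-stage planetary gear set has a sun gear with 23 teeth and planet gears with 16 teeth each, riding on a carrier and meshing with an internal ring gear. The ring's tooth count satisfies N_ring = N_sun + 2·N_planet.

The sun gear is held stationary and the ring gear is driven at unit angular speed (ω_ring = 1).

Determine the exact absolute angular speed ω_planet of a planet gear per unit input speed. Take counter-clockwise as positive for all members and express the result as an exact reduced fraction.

N_ring = 23 + 2·16 = 55
23(ω_s−ω_c) = −55(ω_r−ω_c),  ω_s=0, ω_r=1
23(0−ω_c) = −55(1−ω_c)  ⇒  78ω_c = 55  ⇒  ω_c = 55/78
sun–planet: 23·(0−55/78) = −16·(ω_p−ω_c)  ⇒  ω_p−ω_c = −(23/16)·(-55/78) = 1265/1248
ω_p = 55/78 + 1265/1248 = 55/32

55/32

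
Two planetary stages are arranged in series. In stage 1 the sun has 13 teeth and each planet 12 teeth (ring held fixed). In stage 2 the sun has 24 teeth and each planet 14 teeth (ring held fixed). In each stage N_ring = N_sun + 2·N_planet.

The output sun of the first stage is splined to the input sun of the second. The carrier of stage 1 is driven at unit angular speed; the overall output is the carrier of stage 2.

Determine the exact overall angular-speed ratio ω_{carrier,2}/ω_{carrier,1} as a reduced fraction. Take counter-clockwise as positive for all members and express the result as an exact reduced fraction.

300/247

Stage 1: N_ring = 13 + 2·12 = 37
Stage 1: 13(ω_s−ω_c) = −37(ω_r−ω_c),  ω_r=0, ω_c=1
Stage 1: ω_s = 1 − (37/13)(0−1) = 50/13
  ⇒ ω_s¹/ω_c¹ = 50/13
Stage 2: N_ring = 24 + 2·14 = 52
Stage 2: 24(ω_s−ω_c) = −52(ω_r−ω_c),  ω_r=0, ω_s=1
Stage 2: 24(1−ω_c) = −52(0−ω_c)  ⇒  76ω_c = 24  ⇒  ω_c = 6/19
  ⇒ ω_c²/ω_s² = 6/19
Coupling ω_s² = ω_s¹ ⇒ overall = 50/13 × 6/19 = 300/247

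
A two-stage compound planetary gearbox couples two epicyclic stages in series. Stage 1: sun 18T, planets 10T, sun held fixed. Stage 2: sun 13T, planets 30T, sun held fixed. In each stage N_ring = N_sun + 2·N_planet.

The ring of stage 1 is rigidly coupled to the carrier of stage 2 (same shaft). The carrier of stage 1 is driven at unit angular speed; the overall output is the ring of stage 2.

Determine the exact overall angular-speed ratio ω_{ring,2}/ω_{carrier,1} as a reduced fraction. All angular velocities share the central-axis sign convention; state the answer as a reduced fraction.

2408/1387

Stage 1: N_ring = 18 + 2·10 = 38
Stage 1: 18(ω_s−ω_c) = −38(ω_r−ω_c),  ω_s=0, ω_c=1
Stage 1: ω_r = 1 − (18/38)(0−1) = 28/19
  ⇒ ω_r¹/ω_c¹ = 28/19
Stage 2: N_ring = 13 + 2·30 = 73
Stage 2: 13(ω_s−ω_c) = −73(ω_r−ω_c),  ω_s=0, ω_c=1
Stage 2: ω_r = 1 − (13/73)(0−1) = 86/73
  ⇒ ω_r²/ω_c² = 86/73
Coupling ω_c² = ω_r¹ ⇒ overall = 28/19 × 86/73 = 2408/1387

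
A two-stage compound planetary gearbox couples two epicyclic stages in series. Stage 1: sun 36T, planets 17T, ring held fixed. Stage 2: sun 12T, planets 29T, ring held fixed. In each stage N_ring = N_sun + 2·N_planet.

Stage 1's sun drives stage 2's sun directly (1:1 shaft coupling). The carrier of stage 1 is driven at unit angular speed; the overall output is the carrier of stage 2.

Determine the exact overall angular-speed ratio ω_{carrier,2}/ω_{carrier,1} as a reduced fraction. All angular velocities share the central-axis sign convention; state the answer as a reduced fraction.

53/123

Stage 1: N_ring = 36 + 2·17 = 70
Stage 1: 36(ω_s−ω_c) = −70(ω_r−ω_c),  ω_r=0, ω_c=1
Stage 1: ω_s = 1 − (70/36)(0−1) = 53/18
  ⇒ ω_s¹/ω_c¹ = 53/18
Stage 2: N_ring = 12 + 2·29 = 70
Stage 2: 12(ω_s−ω_c) = −70(ω_r−ω_c),  ω_r=0, ω_s=1
Stage 2: 12(1−ω_c) = −70(0−ω_c)  ⇒  82ω_c = 12  ⇒  ω_c = 6/41
  ⇒ ω_c²/ω_s² = 6/41
Coupling ω_s² = ω_s¹ ⇒ overall = 53/18 × 6/41 = 53/123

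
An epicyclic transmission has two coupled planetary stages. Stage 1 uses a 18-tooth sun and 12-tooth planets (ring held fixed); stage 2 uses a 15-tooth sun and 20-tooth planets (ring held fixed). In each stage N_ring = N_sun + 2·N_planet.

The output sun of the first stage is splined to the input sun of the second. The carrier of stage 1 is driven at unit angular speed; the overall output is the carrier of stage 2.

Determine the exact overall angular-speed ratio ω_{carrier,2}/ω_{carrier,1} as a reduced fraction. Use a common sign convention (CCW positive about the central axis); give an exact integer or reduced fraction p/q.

Stage 1: N_ring = 18 + 2·12 = 42
Stage 1: 18(ω_s−ω_c) = −42(ω_r−ω_c),  ω_r=0, ω_c=1
Stage 1: ω_s = 1 − (42/18)(0−1) = 10/3
  ⇒ ω_s¹/ω_c¹ = 10/3
Stage 2: N_ring = 15 + 2·20 = 55
Stage 2: 15(ω_s−ω_c) = −55(ω_r−ω_c),  ω_r=0, ω_s=1
Stage 2: 15(1−ω_c) = −55(0−ω_c)  ⇒  70ω_c = 15  ⇒  ω_c = 3/14
  ⇒ ω_c²/ω_s² = 3/14
Coupling ω_s² = ω_s¹ ⇒ overall = 10/3 × 3/14 = 5/7

5/7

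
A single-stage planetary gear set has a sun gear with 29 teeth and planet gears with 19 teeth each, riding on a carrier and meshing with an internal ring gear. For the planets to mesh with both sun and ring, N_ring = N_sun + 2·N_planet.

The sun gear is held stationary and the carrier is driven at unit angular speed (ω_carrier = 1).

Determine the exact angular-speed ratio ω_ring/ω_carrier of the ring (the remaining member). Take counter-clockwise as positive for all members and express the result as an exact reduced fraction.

N_ring = 29 + 2·19 = 67
29(ω_s−ω_c) = −67(ω_r−ω_c),  ω_s=0, ω_c=1
ω_r = 1 − (29/67)(0−1) = 96/67
ω_r/ω_c = 96/67

96/67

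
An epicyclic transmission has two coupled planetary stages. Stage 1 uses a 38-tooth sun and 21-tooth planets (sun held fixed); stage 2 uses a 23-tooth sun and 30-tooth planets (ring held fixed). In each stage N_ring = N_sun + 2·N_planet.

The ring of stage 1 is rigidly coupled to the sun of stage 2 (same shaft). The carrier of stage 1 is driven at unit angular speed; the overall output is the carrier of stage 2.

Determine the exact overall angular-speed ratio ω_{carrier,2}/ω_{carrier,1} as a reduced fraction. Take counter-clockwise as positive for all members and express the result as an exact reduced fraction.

1357/4240

Stage 1: N_ring = 38 + 2·21 = 80
Stage 1: 38(ω_s−ω_c) = −80(ω_r−ω_c),  ω_s=0, ω_c=1
Stage 1: ω_r = 1 − (38/80)(0−1) = 59/40
  ⇒ ω_r¹/ω_c¹ = 59/40
Stage 2: N_ring = 23 + 2·30 = 83
Stage 2: 23(ω_s−ω_c) = −83(ω_r−ω_c),  ω_r=0, ω_s=1
Stage 2: 23(1−ω_c) = −83(0−ω_c)  ⇒  106ω_c = 23  ⇒  ω_c = 23/106
  ⇒ ω_c²/ω_s² = 23/106
Coupling ω_s² = ω_r¹ ⇒ overall = 59/40 × 23/106 = 1357/4240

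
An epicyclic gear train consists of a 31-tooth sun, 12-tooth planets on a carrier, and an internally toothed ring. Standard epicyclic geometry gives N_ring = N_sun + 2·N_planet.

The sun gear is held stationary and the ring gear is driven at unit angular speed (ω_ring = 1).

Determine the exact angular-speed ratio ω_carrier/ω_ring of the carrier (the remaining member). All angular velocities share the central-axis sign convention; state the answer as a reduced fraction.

55/86

N_ring = 31 + 2·12 = 55
31(ω_s−ω_c) = −55(ω_r−ω_c),  ω_s=0, ω_r=1
31(0−ω_c) = −55(1−ω_c)  ⇒  86ω_c = 55  ⇒  ω_c = 55/86
ω_c/ω_r = 55/86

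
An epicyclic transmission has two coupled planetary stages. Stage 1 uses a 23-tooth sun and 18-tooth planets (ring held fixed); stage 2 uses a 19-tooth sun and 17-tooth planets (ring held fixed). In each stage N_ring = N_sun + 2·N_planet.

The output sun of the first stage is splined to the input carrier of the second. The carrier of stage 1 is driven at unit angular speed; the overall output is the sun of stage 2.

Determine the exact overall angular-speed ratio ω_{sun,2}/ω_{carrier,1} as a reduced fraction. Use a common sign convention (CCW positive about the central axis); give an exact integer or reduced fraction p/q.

5904/437

Stage 1: N_ring = 23 + 2·18 = 59
Stage 1: 23(ω_s−ω_c) = −59(ω_r−ω_c),  ω_r=0, ω_c=1
Stage 1: ω_s = 1 − (59/23)(0−1) = 82/23
  ⇒ ω_s¹/ω_c¹ = 82/23
Stage 2: N_ring = 19 + 2·17 = 53
Stage 2: 19(ω_s−ω_c) = −53(ω_r−ω_c),  ω_r=0, ω_c=1
Stage 2: ω_s = 1 − (53/19)(0−1) = 72/19
  ⇒ ω_s²/ω_c² = 72/19
Coupling ω_c² = ω_s¹ ⇒ overall = 82/23 × 72/19 = 5904/437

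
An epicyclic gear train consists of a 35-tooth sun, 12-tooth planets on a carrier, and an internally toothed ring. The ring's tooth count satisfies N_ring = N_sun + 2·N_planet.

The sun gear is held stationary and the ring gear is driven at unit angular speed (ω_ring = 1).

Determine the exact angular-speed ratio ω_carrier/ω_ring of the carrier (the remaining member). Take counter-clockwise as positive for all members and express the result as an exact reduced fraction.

59/94

N_ring = 35 + 2·12 = 59
35(ω_s−ω_c) = −59(ω_r−ω_c),  ω_s=0, ω_r=1
35(0−ω_c) = −59(1−ω_c)  ⇒  94ω_c = 59  ⇒  ω_c = 59/94
ω_c/ω_r = 59/94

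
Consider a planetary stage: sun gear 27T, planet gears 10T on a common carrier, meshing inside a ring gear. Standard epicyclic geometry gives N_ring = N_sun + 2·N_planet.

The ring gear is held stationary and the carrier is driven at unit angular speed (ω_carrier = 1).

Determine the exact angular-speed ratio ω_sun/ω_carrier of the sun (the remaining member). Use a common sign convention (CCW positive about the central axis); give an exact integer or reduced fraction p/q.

N_ring = 27 + 2·10 = 47
27(ω_s−ω_c) = −47(ω_r−ω_c),  ω_r=0, ω_c=1
ω_s = 1 − (47/27)(0−1) = 74/27
ω_s/ω_c = 74/27

74/27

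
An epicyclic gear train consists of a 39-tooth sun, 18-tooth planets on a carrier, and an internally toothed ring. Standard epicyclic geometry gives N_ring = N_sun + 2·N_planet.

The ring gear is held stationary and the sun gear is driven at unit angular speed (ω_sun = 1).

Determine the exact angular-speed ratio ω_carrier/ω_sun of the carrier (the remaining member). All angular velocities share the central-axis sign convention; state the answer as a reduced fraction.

13/38

N_ring = 39 + 2·18 = 75
39(ω_s−ω_c) = −75(ω_r−ω_c),  ω_r=0, ω_s=1
39(1−ω_c) = −75(0−ω_c)  ⇒  114ω_c = 39  ⇒  ω_c = 13/38
ω_c/ω_s = 13/38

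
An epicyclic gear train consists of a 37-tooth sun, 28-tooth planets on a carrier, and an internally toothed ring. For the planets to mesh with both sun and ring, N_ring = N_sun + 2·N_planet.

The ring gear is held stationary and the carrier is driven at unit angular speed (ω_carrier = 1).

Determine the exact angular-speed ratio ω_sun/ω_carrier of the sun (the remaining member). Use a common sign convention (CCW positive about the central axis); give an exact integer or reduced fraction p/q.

N_ring = 37 + 2·28 = 93
37(ω_s−ω_c) = −93(ω_r−ω_c),  ω_r=0, ω_c=1
ω_s = 1 − (93/37)(0−1) = 130/37
ω_s/ω_c = 130/37

130/37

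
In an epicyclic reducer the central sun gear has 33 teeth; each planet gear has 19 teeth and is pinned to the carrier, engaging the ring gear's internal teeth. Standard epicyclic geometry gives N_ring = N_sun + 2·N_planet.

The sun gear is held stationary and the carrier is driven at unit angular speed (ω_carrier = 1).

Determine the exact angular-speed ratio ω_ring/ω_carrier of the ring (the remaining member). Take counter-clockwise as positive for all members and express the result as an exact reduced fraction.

104/71

N_ring = 33 + 2·19 = 71
33(ω_s−ω_c) = −71(ω_r−ω_c),  ω_s=0, ω_c=1
ω_r = 1 − (33/71)(0−1) = 104/71
ω_r/ω_c = 104/71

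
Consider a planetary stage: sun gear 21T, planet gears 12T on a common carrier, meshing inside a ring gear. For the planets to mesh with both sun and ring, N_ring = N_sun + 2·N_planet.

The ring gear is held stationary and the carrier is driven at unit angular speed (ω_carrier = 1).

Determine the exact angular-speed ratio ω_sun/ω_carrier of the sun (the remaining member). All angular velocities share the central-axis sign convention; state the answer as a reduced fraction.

22/7

N_ring = 21 + 2·12 = 45
21(ω_s−ω_c) = −45(ω_r−ω_c),  ω_r=0, ω_c=1
ω_s = 1 − (45/21)(0−1) = 22/7
ω_s/ω_c = 22/7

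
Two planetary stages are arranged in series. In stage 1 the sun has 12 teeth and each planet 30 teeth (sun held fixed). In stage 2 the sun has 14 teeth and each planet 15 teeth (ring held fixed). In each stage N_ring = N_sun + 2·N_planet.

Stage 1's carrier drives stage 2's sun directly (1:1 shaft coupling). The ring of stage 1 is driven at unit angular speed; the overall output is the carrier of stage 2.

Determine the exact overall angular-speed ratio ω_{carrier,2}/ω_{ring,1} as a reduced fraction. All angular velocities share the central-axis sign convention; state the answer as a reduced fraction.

6/29

Stage 1: N_ring = 12 + 2·30 = 72
Stage 1: 12(ω_s−ω_c) = −72(ω_r−ω_c),  ω_s=0, ω_r=1
Stage 1: 12(0−ω_c) = −72(1−ω_c)  ⇒  84ω_c = 72  ⇒  ω_c = 6/7
  ⇒ ω_c¹/ω_r¹ = 6/7
Stage 2: N_ring = 14 + 2·15 = 44
Stage 2: 14(ω_s−ω_c) = −44(ω_r−ω_c),  ω_r=0, ω_s=1
Stage 2: 14(1−ω_c) = −44(0−ω_c)  ⇒  58ω_c = 14  ⇒  ω_c = 7/29
  ⇒ ω_c²/ω_s² = 7/29
Coupling ω_s² = ω_c¹ ⇒ overall = 6/7 × 7/29 = 6/29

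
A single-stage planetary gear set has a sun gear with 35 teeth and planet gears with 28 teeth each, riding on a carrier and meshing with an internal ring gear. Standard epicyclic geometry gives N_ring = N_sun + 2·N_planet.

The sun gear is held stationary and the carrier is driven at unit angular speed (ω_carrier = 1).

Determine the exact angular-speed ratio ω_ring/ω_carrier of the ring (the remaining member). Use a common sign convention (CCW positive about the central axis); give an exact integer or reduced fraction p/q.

N_ring = 35 + 2·28 = 91
35(ω_s−ω_c) = −91(ω_r−ω_c),  ω_s=0, ω_c=1
ω_r = 1 − (35/91)(0−1) = 18/13
ω_r/ω_c = 18/13

18/13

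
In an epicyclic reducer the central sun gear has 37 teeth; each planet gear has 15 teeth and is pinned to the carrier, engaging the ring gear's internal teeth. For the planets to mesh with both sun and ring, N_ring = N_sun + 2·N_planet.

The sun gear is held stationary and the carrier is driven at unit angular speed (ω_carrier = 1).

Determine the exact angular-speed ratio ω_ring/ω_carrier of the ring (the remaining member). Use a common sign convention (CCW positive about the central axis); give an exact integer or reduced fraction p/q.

N_ring = 37 + 2·15 = 67
37(ω_s−ω_c) = −67(ω_r−ω_c),  ω_s=0, ω_c=1
ω_r = 1 − (37/67)(0−1) = 104/67
ω_r/ω_c = 104/67

104/67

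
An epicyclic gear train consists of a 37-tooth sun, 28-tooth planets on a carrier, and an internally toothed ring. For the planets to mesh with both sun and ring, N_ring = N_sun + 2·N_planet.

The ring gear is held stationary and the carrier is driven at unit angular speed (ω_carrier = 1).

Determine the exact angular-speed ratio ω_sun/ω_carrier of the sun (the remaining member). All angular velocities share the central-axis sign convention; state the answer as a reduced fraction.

130/37

N_ring = 37 + 2·28 = 93
37(ω_s−ω_c) = −93(ω_r−ω_c),  ω_r=0, ω_c=1
ω_s = 1 − (93/37)(0−1) = 130/37
ω_s/ω_c = 130/37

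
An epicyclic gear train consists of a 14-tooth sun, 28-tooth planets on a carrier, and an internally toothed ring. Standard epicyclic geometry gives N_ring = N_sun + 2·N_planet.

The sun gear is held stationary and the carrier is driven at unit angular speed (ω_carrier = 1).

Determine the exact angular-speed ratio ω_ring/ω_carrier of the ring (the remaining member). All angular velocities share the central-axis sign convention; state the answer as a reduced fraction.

6/5

N_ring = 14 + 2·28 = 70
14(ω_s−ω_c) = −70(ω_r−ω_c),  ω_s=0, ω_c=1
ω_r = 1 − (14/70)(0−1) = 6/5
ω_r/ω_c = 6/5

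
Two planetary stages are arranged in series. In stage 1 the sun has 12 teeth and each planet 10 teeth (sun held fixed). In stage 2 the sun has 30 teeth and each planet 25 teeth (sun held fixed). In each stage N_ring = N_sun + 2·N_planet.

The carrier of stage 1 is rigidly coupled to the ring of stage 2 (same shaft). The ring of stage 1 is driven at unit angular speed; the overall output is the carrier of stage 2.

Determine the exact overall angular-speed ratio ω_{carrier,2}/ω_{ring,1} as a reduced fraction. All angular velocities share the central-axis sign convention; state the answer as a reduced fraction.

64/121

Stage 1: N_ring = 12 + 2·10 = 32
Stage 1: 12(ω_s−ω_c) = −32(ω_r−ω_c),  ω_s=0, ω_r=1
Stage 1: 12(0−ω_c) = −32(1−ω_c)  ⇒  44ω_c = 32  ⇒  ω_c = 8/11
  ⇒ ω_c¹/ω_r¹ = 8/11
Stage 2: N_ring = 30 + 2·25 = 80
Stage 2: 30(ω_s−ω_c) = −80(ω_r−ω_c),  ω_s=0, ω_r=1
Stage 2: 30(0−ω_c) = −80(1−ω_c)  ⇒  110ω_c = 80  ⇒  ω_c = 8/11
  ⇒ ω_c²/ω_r² = 8/11
Coupling ω_r² = ω_c¹ ⇒ overall = 8/11 × 8/11 = 64/121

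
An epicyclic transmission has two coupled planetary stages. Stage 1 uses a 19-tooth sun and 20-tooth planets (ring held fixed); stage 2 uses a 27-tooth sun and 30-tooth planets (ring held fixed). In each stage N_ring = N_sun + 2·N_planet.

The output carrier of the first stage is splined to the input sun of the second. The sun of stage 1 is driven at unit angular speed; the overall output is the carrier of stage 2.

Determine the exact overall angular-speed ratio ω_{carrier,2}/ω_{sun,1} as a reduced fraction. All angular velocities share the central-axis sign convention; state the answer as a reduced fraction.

Stage 1: N_ring = 19 + 2·20 = 59
Stage 1: 19(ω_s−ω_c) = −59(ω_r−ω_c),  ω_r=0, ω_s=1
Stage 1: 19(1−ω_c) = −59(0−ω_c)  ⇒  78ω_c = 19  ⇒  ω_c = 19/78
  ⇒ ω_c¹/ω_s¹ = 19/78
Stage 2: N_ring = 27 + 2·30 = 87
Stage 2: 27(ω_s−ω_c) = −87(ω_r−ω_c),  ω_r=0, ω_s=1
Stage 2: 27(1−ω_c) = −87(0−ω_c)  ⇒  114ω_c = 27  ⇒  ω_c = 9/38
  ⇒ ω_c²/ω_s² = 9/38
Coupling ω_s² = ω_c¹ ⇒ overall = 19/78 × 9/38 = 3/52

3/52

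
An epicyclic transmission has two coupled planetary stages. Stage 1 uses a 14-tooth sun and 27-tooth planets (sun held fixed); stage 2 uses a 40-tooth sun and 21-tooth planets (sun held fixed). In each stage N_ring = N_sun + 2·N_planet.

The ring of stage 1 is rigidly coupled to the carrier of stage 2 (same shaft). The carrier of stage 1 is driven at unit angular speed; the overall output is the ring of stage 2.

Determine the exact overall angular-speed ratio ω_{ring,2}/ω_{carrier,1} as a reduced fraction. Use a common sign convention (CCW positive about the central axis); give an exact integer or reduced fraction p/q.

Stage 1: N_ring = 14 + 2·27 = 68
Stage 1: 14(ω_s−ω_c) = −68(ω_r−ω_c),  ω_s=0, ω_c=1
Stage 1: ω_r = 1 − (14/68)(0−1) = 41/34
  ⇒ ω_r¹/ω_c¹ = 41/34
Stage 2: N_ring = 40 + 2·21 = 82
Stage 2: 40(ω_s−ω_c) = −82(ω_r−ω_c),  ω_s=0, ω_c=1
Stage 2: ω_r = 1 − (40/82)(0−1) = 61/41
  ⇒ ω_r²/ω_c² = 61/41
Coupling ω_c² = ω_r¹ ⇒ overall = 41/34 × 61/41 = 61/34

61/34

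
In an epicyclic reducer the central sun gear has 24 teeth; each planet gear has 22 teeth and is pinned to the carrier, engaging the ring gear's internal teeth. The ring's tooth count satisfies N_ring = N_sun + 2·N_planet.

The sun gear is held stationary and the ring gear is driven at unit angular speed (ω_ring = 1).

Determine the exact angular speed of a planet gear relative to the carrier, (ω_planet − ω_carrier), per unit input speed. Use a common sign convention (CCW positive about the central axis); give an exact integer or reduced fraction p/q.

204/253

N_ring = 24 + 2·22 = 68
24(ω_s−ω_c) = −68(ω_r−ω_c),  ω_s=0, ω_r=1
24(0−ω_c) = −68(1−ω_c)  ⇒  92ω_c = 68  ⇒  ω_c = 17/23
sun–planet: 24·(0−17/23) = −22·(ω_p−ω_c)  ⇒  ω_p−ω_c = −(24/22)·(-17/23) = 204/253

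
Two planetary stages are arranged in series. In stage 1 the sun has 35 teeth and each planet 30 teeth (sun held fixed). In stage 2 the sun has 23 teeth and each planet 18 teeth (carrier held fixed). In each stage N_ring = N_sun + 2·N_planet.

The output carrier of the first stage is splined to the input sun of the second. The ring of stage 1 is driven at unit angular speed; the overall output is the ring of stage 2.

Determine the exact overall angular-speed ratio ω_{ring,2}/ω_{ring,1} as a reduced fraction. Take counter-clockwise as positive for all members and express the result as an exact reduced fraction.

-437/1534

Stage 1: N_ring = 35 + 2·30 = 95
Stage 1: 35(ω_s−ω_c) = −95(ω_r−ω_c),  ω_s=0, ω_r=1
Stage 1: 35(0−ω_c) = −95(1−ω_c)  ⇒  130ω_c = 95  ⇒  ω_c = 19/26
  ⇒ ω_c¹/ω_r¹ = 19/26
Stage 2: N_ring = 23 + 2·18 = 59
Stage 2: 23(ω_s−ω_c) = −59(ω_r−ω_c),  ω_c=0, ω_s=1
Stage 2: ω_r = 0 − (23/59)(1−0) = -23/59
  ⇒ ω_r²/ω_s² = -23/59
Coupling ω_s² = ω_c¹ ⇒ overall = 19/26 × -23/59 = -437/1534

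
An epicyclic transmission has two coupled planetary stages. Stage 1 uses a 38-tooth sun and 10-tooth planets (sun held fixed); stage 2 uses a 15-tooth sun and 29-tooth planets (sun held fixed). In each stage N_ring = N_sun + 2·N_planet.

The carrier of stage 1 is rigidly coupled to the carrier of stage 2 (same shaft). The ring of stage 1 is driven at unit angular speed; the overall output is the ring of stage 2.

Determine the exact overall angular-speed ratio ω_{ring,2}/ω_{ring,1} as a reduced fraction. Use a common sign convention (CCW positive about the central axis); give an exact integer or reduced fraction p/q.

319/438

Stage 1: N_ring = 38 + 2·10 = 58
Stage 1: 38(ω_s−ω_c) = −58(ω_r−ω_c),  ω_s=0, ω_r=1
Stage 1: 38(0−ω_c) = −58(1−ω_c)  ⇒  96ω_c = 58  ⇒  ω_c = 29/48
  ⇒ ω_c¹/ω_r¹ = 29/48
Stage 2: N_ring = 15 + 2·29 = 73
Stage 2: 15(ω_s−ω_c) = −73(ω_r−ω_c),  ω_s=0, ω_c=1
Stage 2: ω_r = 1 − (15/73)(0−1) = 88/73
  ⇒ ω_r²/ω_c² = 88/73
Coupling ω_c² = ω_c¹ ⇒ overall = 29/48 × 88/73 = 319/438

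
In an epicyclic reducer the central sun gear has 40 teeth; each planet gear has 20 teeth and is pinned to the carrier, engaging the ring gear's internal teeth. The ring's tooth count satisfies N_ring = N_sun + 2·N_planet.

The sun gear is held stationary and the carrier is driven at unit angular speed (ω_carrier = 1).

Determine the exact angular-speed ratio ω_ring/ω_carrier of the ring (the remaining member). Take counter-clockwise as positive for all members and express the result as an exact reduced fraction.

N_ring = 40 + 2·20 = 80
40(ω_s−ω_c) = −80(ω_r−ω_c),  ω_s=0, ω_c=1
ω_r = 1 − (40/80)(0−1) = 3/2
ω_r/ω_c = 3/2

3/2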